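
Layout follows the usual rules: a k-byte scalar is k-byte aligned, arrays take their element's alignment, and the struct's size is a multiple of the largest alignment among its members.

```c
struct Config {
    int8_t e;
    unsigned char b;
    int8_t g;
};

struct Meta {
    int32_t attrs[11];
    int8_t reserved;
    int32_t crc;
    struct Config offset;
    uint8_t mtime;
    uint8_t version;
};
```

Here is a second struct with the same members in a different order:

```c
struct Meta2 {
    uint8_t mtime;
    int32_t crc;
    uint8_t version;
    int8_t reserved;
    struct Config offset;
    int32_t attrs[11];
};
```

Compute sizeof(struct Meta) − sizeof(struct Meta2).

Config: e at 0 (size 1, align 1) → ends 1; b at 1 (size 1, align 1) → ends 2; g at 2 (size 1, align 1) → ends 3; total 3 bytes, alignment 1
attrs at 0 (size 44, align 4) → ends 44
reserved at 44 (size 1, align 1) → ends 45
pad 3 to align 4 for crc
crc at 48 (size 4, align 4) → ends 52
offset at 52 (size 3, align 1) → ends 55
mtime at 55 (size 1, align 1) → ends 56
version at 56 (size 1, align 1) → ends 57
tail pad 3 to reach multiple of 4
total 60 bytes, alignment 4
— Meta2 —
mtime at 0 (size 1, align 1) → ends 1
pad 3 to align 4 for crc
crc at 4 (size 4, align 4) → ends 8
version at 8 (size 1, align 1) → ends 9
reserved at 9 (size 1, align 1) → ends 10
offset at 10 (size 3, align 1) → ends 13
pad 3 to align 4 for attrs
attrs at 16 (size 44, align 4) → ends 60
total 60 bytes, alignment 4
60 − 60 = 0

0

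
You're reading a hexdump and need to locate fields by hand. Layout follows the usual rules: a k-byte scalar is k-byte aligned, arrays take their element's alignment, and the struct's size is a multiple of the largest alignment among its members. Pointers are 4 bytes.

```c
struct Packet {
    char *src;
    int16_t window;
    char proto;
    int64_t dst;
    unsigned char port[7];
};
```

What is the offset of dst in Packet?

0..4  src  (4B, 4-aligned)
4..6  window  (2B, 2-aligned)
6..7  proto  (1B, 1-aligned)
7..8  -- padding (1B)
8..16  dst  (8B, 8-aligned)

8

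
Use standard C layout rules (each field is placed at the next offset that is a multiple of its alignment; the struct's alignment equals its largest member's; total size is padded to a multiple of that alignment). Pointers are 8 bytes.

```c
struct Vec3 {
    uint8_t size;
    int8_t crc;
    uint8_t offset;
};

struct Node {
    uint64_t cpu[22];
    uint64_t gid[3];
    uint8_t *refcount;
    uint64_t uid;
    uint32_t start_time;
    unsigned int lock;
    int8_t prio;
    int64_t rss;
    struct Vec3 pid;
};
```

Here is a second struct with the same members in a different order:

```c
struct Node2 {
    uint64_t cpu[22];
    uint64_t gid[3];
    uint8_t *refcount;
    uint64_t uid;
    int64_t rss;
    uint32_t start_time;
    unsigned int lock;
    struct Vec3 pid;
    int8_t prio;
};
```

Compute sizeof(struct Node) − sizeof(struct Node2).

8

Vec3: @0: size [1B, align 1] → 1; @1: crc [1B, align 1] → 2; @2: offset [1B, align 1] → 3; size 3, align 1
@0: cpu [176B, align 8] → 176
@176: gid [24B, align 8] → 200
@200: refcount [8B, align 8] → 208
@208: uid [8B, align 8] → 216
@216: start_time [4B, align 4] → 220
@220: lock [4B, align 4] → 224
@224: prio [1B, align 1] → 225
+7 pad (align 8)
@232: rss [8B, align 8] → 240
@240: pid [3B, align 1] → 243
+5 tail pad (align 8)
size 248, align 8
— Node2 —
@0: cpu [176B, align 8] → 176
@176: gid [24B, align 8] → 200
@200: refcount [8B, align 8] → 208
@208: uid [8B, align 8] → 216
@216: rss [8B, align 8] → 224
@224: start_time [4B, align 4] → 228
@228: lock [4B, align 4] → 232
@232: pid [3B, align 1] → 235
@235: prio [1B, align 1] → 236
+4 tail pad (align 8)
size 240, align 8
248 − 240 = 8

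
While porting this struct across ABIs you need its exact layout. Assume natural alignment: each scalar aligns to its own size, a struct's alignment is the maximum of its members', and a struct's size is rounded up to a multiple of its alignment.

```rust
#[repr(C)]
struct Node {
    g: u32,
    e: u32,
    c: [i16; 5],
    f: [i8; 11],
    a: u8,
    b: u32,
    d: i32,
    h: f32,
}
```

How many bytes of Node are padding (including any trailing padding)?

2

0..4  g  (4B, 4-aligned)
4..8  e  (4B, 4-aligned)
8..18  c  (10B, 2-aligned)
18..29  f  (11B, 1-aligned)
29..30  a  (1B, 1-aligned)
30..32  -- padding (2B)
32..36  b  (4B, 4-aligned)
36..40  d  (4B, 4-aligned)
40..44  h  (4B, 4-aligned)
sizeof = 44, alignof = 4
data bytes 42, size 44 → padding 2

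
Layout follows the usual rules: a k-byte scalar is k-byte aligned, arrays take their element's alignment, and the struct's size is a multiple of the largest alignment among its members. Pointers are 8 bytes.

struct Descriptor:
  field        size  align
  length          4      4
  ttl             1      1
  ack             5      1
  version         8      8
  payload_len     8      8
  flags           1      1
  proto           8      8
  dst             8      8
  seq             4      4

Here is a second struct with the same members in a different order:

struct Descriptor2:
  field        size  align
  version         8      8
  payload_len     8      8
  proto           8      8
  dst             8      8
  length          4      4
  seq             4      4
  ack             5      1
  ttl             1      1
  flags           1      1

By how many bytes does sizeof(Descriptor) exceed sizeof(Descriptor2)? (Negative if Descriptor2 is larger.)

@0: length [4B, align 4] → 4
@4: ttl [1B, align 1] → 5
@5: ack [5B, align 1] → 10
+6 pad (align 8)
@16: version [8B, align 8] → 24
@24: payload_len [8B, align 8] → 32
@32: flags [1B, align 1] → 33
+7 pad (align 8)
@40: proto [8B, align 8] → 48
@48: dst [8B, align 8] → 56
@56: seq [4B, align 4] → 60
+4 tail pad (align 8)
size 64, align 8
— Descriptor2 —
@0: version [8B, align 8] → 8
@8: payload_len [8B, align 8] → 16
@16: proto [8B, align 8] → 24
@24: dst [8B, align 8] → 32
@32: length [4B, align 4] → 36
@36: seq [4B, align 4] → 40
@40: ack [5B, align 1] → 45
@45: ttl [1B, align 1] → 46
@46: flags [1B, align 1] → 47
+1 tail pad (align 8)
size 48, align 8
64 − 48 = 16

16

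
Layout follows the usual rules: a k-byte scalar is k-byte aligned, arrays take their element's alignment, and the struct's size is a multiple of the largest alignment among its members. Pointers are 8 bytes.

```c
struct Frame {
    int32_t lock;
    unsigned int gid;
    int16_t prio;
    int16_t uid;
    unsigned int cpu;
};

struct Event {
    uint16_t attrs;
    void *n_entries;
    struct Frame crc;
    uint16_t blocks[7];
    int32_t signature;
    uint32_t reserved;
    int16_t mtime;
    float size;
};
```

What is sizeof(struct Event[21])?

Frame: @0: lock [4B, align 4] → 4; @4: gid [4B, align 4] → 8; @8: prio [2B, align 2] → 10; @10: uid [2B, align 2] → 12; @12: cpu [4B, align 4] → 16; size 16, align 4
@0: attrs [2B, align 2] → 2
+6 pad (align 8)
@8: n_entries [8B, align 8] → 16
@16: crc [16B, align 4] → 32
@32: blocks [14B, align 2] → 46
+2 pad (align 4)
@48: signature [4B, align 4] → 52
@52: reserved [4B, align 4] → 56
@56: mtime [2B, align 2] → 58
+2 pad (align 4)
@60: size [4B, align 4] → 64
size 64, align 8
array of 21: 21 × 64 = 1344

1344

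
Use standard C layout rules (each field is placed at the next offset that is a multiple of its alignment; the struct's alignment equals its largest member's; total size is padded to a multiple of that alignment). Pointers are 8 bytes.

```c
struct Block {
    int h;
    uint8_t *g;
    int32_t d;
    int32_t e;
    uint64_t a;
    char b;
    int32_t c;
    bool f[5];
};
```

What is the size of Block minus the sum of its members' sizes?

10

0..4  h  (4B, 4-aligned)
4..8  -- padding (4B)
8..16  g  (8B, 8-aligned)
16..20  d  (4B, 4-aligned)
20..24  e  (4B, 4-aligned)
24..32  a  (8B, 8-aligned)
32..33  b  (1B, 1-aligned)
33..36  -- padding (3B)
36..40  c  (4B, 4-aligned)
40..45  f  (5B, 1-aligned)
45..48  -- tail padding (3B)
sizeof = 48, alignof = 8
data bytes 38, size 48 → padding 10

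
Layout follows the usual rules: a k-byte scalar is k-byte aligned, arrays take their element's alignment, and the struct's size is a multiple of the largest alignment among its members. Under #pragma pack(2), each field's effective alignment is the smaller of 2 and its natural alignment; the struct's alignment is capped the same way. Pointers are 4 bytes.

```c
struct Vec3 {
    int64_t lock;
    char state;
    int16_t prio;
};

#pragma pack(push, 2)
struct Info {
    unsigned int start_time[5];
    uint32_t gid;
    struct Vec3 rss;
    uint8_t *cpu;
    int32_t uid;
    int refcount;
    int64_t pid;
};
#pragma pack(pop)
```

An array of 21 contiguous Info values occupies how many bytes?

1260

Vec3: @0: lock [8B, align 8] → 8; @8: state [1B, align 1] → 9; +1 pad (align 2); @10: prio [2B, align 2] → 12; +4 tail pad (align 8); size 16, align 8
@0: start_time [20B, align 2] → 20
@20: gid [4B, align 2] → 24
@24: rss [16B, align 2] → 40
@40: cpu [4B, align 2] → 44
@44: uid [4B, align 2] → 48
@48: refcount [4B, align 2] → 52
@52: pid [8B, align 2] → 60
size 60, align 2
array of 21: 21 × 60 = 1260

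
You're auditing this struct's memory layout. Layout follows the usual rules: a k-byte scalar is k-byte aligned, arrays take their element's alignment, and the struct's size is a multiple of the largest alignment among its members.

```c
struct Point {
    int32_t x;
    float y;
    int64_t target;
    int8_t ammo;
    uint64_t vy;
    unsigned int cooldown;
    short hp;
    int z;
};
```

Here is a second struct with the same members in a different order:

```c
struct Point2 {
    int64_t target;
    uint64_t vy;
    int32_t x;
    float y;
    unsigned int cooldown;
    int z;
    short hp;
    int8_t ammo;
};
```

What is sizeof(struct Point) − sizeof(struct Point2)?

0..4  x  (4B, 4-aligned)
4..8  y  (4B, 4-aligned)
8..16  target  (8B, 8-aligned)
16..17  ammo  (1B, 1-aligned)
17..24  -- padding (7B)
24..32  vy  (8B, 8-aligned)
32..36  cooldown  (4B, 4-aligned)
36..38  hp  (2B, 2-aligned)
38..40  -- padding (2B)
40..44  z  (4B, 4-aligned)
44..48  -- tail padding (4B)
sizeof = 48, alignof = 8
— Point2 —
0..8  target  (8B, 8-aligned)
8..16  vy  (8B, 8-aligned)
16..20  x  (4B, 4-aligned)
20..24  y  (4B, 4-aligned)
24..28  cooldown  (4B, 4-aligned)
28..32  z  (4B, 4-aligned)
32..34  hp  (2B, 2-aligned)
34..35  ammo  (1B, 1-aligned)
35..40  -- tail padding (5B)
sizeof = 40, alignof = 8
48 − 40 = 8

8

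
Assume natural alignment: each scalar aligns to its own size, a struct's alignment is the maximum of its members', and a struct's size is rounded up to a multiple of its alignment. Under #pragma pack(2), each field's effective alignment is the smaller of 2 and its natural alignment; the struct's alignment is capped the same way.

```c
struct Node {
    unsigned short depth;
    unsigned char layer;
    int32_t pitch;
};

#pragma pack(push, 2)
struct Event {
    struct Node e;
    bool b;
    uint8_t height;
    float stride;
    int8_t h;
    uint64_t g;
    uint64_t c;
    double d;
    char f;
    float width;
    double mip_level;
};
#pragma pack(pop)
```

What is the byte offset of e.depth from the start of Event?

Node: depth at 0 (size 2, align 2) → ends 2; layer at 2 (size 1, align 1) → ends 3; pad 1 to align 4 for pitch; pitch at 4 (size 4, align 4) → ends 8; total 8 bytes, alignment 4
e at 0 (size 8, align 2) → ends 8
within Node: depth at 0
0 + 0 = 0

0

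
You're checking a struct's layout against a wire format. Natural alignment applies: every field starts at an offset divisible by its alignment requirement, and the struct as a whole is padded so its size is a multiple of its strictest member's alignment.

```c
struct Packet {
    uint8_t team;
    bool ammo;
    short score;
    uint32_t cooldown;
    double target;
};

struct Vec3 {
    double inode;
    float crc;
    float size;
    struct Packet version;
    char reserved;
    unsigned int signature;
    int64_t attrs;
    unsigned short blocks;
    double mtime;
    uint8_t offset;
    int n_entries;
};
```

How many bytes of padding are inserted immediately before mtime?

Packet: team at 0 (size 1, align 1) → ends 1; ammo at 1 (size 1, align 1) → ends 2; score at 2 (size 2, align 2) → ends 4; cooldown at 4 (size 4, align 4) → ends 8; target at 8 (size 8, align 8) → ends 16; total 16 bytes, alignment 8
inode at 0 (size 8, align 8) → ends 8
crc at 8 (size 4, align 4) → ends 12
size at 12 (size 4, align 4) → ends 16
version at 16 (size 16, align 8) → ends 32
reserved at 32 (size 1, align 1) → ends 33
pad 3 to align 4 for signature
signature at 36 (size 4, align 4) → ends 40
attrs at 40 (size 8, align 8) → ends 48
blocks at 48 (size 2, align 2) → ends 50
pad 6 to align 8 for mtime
mtime at 56 (size 8, align 8) → ends 64

6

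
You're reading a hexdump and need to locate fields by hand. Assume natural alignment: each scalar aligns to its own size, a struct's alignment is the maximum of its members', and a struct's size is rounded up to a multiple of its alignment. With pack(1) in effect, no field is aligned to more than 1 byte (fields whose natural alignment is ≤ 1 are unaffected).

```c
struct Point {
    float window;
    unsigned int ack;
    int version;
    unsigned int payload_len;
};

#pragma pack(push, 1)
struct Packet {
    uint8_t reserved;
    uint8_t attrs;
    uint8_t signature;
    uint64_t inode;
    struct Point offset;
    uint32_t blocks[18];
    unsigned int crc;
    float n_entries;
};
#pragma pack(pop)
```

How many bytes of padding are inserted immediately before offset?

0

Point: @0: window [4B, align 4] → 4; @4: ack [4B, align 4] → 8; @8: version [4B, align 4] → 12; @12: payload_len [4B, align 4] → 16; size 16, align 4
@0: reserved [1B, align 1] → 1
@1: attrs [1B, align 1] → 2
@2: signature [1B, align 1] → 3
@3: inode [8B, align 1] → 11
@11: offset [16B, align 1] → 27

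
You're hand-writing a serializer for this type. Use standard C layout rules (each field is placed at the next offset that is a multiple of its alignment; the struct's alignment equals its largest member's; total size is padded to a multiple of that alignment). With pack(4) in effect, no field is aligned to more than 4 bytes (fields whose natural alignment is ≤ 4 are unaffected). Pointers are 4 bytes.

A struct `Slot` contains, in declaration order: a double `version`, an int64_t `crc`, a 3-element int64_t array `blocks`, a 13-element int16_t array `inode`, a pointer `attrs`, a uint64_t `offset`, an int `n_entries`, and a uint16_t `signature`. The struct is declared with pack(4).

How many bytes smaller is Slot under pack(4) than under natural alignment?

0

natural layout:
  @0: version [8B, align 8] → 8
  @8: crc [8B, align 8] → 16
  @16: blocks [24B, align 8] → 40
  @40: inode [26B, align 2] → 66
  +2 pad (align 4)
  @68: attrs [4B, align 4] → 72
  @72: offset [8B, align 8] → 80
  @80: n_entries [4B, align 4] → 84
  @84: signature [2B, align 2] → 86
  +2 tail pad (align 8)
  size 88, align 8
packed(4) layout:
  @0: version [8B, align 4] → 8
  @8: crc [8B, align 4] → 16
  @16: blocks [24B, align 4] → 40
  @40: inode [26B, align 2] → 66
  +2 pad (align 4)
  @68: attrs [4B, align 4] → 72
  @72: offset [8B, align 4] → 80
  @80: n_entries [4B, align 4] → 84
  @84: signature [2B, align 2] → 86
  +2 tail pad (align 4)
  size 88, align 4
88 − 88 = 0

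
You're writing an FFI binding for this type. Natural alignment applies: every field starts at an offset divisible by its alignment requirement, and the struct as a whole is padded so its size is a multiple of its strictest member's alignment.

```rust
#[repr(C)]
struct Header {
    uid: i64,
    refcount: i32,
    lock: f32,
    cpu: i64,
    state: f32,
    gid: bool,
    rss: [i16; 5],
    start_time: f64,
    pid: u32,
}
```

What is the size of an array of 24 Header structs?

1344

@0: uid [8B, align 8] → 8
@8: refcount [4B, align 4] → 12
@12: lock [4B, align 4] → 16
@16: cpu [8B, align 8] → 24
@24: state [4B, align 4] → 28
@28: gid [1B, align 1] → 29
+1 pad (align 2)
@30: rss [10B, align 2] → 40
@40: start_time [8B, align 8] → 48
@48: pid [4B, align 4] → 52
+4 tail pad (align 8)
size 56, align 8
array of 24: 24 × 56 = 1344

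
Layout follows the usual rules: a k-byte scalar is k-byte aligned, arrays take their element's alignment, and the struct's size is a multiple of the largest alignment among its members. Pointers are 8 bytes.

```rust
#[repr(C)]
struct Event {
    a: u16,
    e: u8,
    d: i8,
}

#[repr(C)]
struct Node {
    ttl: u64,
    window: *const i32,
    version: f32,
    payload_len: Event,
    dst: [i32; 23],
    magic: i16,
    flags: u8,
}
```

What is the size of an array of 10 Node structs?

1200

Event: @0: a [2B, align 2] → 2; @2: e [1B, align 1] → 3; @3: d [1B, align 1] → 4; size 4, align 2
@0: ttl [8B, align 8] → 8
@8: window [8B, align 8] → 16
@16: version [4B, align 4] → 20
@20: payload_len [4B, align 2] → 24
@24: dst [92B, align 4] → 116
@116: magic [2B, align 2] → 118
@118: flags [1B, align 1] → 119
+1 tail pad (align 8)
size 120, align 8
array of 10: 10 × 120 = 1200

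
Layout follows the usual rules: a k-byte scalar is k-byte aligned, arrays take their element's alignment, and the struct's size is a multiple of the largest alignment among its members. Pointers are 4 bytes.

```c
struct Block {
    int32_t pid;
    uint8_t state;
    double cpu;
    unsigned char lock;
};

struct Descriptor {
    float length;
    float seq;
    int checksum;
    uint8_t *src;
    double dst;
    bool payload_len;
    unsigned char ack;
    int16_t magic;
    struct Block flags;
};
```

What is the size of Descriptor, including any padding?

56

Block: pid at 0 (size 4, align 4) → ends 4; state at 4 (size 1, align 1) → ends 5; pad 3 to align 8 for cpu; cpu at 8 (size 8, align 8) → ends 16; lock at 16 (size 1, align 1) → ends 17; tail pad 7 to reach multiple of 8; total 24 bytes, alignment 8
length at 0 (size 4, align 4) → ends 4
seq at 4 (size 4, align 4) → ends 8
checksum at 8 (size 4, align 4) → ends 12
src at 12 (size 4, align 4) → ends 16
dst at 16 (size 8, align 8) → ends 24
payload_len at 24 (size 1, align 1) → ends 25
ack at 25 (size 1, align 1) → ends 26
magic at 26 (size 2, align 2) → ends 28
pad 4 to align 8 for flags
flags at 32 (size 24, align 8) → ends 56
total 56 bytes, alignment 8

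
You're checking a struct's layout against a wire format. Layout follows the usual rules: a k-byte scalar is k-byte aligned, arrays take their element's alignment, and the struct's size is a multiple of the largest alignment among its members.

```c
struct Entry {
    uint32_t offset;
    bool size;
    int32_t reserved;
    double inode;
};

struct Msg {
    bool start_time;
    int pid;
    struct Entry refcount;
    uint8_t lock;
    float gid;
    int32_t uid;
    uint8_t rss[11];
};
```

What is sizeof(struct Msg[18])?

Entry: 0..4  offset  (4B, 4-aligned); 4..5  size  (1B, 1-aligned); 5..8  -- padding (3B); 8..12  reserved  (4B, 4-aligned); 12..16  -- padding (4B); 16..24  inode  (8B, 8-aligned); sizeof = 24, alignof = 8
0..1  start_time  (1B, 1-aligned)
1..4  -- padding (3B)
4..8  pid  (4B, 4-aligned)
8..32  refcount  (24B, 8-aligned)
32..33  lock  (1B, 1-aligned)
33..36  -- padding (3B)
36..40  gid  (4B, 4-aligned)
40..44  uid  (4B, 4-aligned)
44..55  rss  (11B, 1-aligned)
55..56  -- tail padding (1B)
sizeof = 56, alignof = 8
array of 18: 18 × 56 = 1008

1008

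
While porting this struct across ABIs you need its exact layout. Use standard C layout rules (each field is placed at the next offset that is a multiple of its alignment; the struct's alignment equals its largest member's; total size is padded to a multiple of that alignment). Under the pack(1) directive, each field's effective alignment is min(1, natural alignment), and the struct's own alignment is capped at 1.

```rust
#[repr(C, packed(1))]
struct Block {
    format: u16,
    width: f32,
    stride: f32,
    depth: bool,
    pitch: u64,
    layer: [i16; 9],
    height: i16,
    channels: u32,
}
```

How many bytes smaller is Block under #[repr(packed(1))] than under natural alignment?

5

natural layout:
  format at 0 (size 2, align 2) → ends 2
  pad 2 to align 4 for width
  width at 4 (size 4, align 4) → ends 8
  stride at 8 (size 4, align 4) → ends 12
  depth at 12 (size 1, align 1) → ends 13
  pad 3 to align 8 for pitch
  pitch at 16 (size 8, align 8) → ends 24
  layer at 24 (size 18, align 2) → ends 42
  height at 42 (size 2, align 2) → ends 44
  channels at 44 (size 4, align 4) → ends 48
  total 48 bytes, alignment 8
packed(1) layout:
  format at 0 (size 2, align 1) → ends 2
  width at 2 (size 4, align 1) → ends 6
  stride at 6 (size 4, align 1) → ends 10
  depth at 10 (size 1, align 1) → ends 11
  pitch at 11 (size 8, align 1) → ends 19
  layer at 19 (size 18, align 1) → ends 37
  height at 37 (size 2, align 1) → ends 39
  channels at 39 (size 4, align 1) → ends 43
  total 43 bytes, alignment 1
48 − 43 = 5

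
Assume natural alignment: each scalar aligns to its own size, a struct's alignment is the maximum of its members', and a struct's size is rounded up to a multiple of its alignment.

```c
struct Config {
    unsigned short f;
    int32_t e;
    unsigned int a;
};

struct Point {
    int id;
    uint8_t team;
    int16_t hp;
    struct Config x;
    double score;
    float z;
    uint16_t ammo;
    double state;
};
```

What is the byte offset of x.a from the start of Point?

16

Config: f at 0 (size 2, align 2) → ends 2; pad 2 to align 4 for e; e at 4 (size 4, align 4) → ends 8; a at 8 (size 4, align 4) → ends 12; total 12 bytes, alignment 4
id at 0 (size 4, align 4) → ends 4
team at 4 (size 1, align 1) → ends 5
pad 1 to align 2 for hp
hp at 6 (size 2, align 2) → ends 8
x at 8 (size 12, align 4) → ends 20
within Config: a at 8
8 + 8 = 16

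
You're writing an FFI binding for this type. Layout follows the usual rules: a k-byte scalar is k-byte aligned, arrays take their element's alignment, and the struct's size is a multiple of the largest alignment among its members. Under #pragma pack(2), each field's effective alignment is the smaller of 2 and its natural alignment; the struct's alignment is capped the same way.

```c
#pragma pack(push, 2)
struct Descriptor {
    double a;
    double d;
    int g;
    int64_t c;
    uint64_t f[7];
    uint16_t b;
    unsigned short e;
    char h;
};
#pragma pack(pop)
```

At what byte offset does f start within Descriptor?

@0: a [8B, align 2] → 8
@8: d [8B, align 2] → 16
@16: g [4B, align 2] → 20
@20: c [8B, align 2] → 28
@28: f [56B, align 2] → 84

28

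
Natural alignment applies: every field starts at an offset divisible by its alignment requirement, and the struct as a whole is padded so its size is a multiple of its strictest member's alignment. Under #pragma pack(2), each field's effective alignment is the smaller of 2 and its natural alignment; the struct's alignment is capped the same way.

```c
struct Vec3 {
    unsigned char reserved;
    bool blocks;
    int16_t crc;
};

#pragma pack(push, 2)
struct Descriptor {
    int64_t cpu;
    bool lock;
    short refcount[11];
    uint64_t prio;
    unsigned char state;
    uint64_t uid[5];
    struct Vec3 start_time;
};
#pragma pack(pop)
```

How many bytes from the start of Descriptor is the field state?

Vec3: @0: reserved [1B, align 1] → 1; @1: blocks [1B, align 1] → 2; @2: crc [2B, align 2] → 4; size 4, align 2
@0: cpu [8B, align 2] → 8
@8: lock [1B, align 1] → 9
+1 pad (align 2)
@10: refcount [22B, align 2] → 32
@32: prio [8B, align 2] → 40
@40: state [1B, align 1] → 41

40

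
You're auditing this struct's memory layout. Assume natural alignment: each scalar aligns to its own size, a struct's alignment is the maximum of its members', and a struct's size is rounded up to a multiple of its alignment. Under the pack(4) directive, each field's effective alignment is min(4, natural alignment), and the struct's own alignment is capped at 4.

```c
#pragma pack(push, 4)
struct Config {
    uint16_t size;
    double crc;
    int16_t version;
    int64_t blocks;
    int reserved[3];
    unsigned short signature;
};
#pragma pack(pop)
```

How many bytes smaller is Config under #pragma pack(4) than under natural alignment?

natural layout:
  size at 0 (size 2, align 2) → ends 2
  pad 6 to align 8 for crc
  crc at 8 (size 8, align 8) → ends 16
  version at 16 (size 2, align 2) → ends 18
  pad 6 to align 8 for blocks
  blocks at 24 (size 8, align 8) → ends 32
  reserved at 32 (size 12, align 4) → ends 44
  signature at 44 (size 2, align 2) → ends 46
  tail pad 2 to reach multiple of 8
  total 48 bytes, alignment 8
packed(4) layout:
  size at 0 (size 2, align 2) → ends 2
  pad 2 to align 4 for crc
  crc at 4 (size 8, align 4) → ends 12
  version at 12 (size 2, align 2) → ends 14
  pad 2 to align 4 for blocks
  blocks at 16 (size 8, align 4) → ends 24
  reserved at 24 (size 12, align 4) → ends 36
  signature at 36 (size 2, align 2) → ends 38
  tail pad 2 to reach multiple of 4
  total 40 bytes, alignment 4
48 − 40 = 8

8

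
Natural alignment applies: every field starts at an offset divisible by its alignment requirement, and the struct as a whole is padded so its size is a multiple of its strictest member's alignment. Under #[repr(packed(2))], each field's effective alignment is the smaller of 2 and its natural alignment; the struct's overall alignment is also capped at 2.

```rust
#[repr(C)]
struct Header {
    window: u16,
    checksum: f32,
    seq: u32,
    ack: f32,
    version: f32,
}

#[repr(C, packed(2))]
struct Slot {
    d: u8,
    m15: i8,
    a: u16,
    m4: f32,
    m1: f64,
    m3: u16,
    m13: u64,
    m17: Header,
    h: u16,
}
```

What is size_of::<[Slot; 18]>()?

864

Header: 0..2  window  (2B, 2-aligned); 2..4  -- padding (2B); 4..8  checksum  (4B, 4-aligned); 8..12  seq  (4B, 4-aligned); 12..16  ack  (4B, 4-aligned); 16..20  version  (4B, 4-aligned); sizeof = 20, alignof = 4
0..1  d  (1B, 1-aligned)
1..2  m15  (1B, 1-aligned)
2..4  a  (2B, 2-aligned)
4..8  m4  (4B, 2-aligned)
8..16  m1  (8B, 2-aligned)
16..18  m3  (2B, 2-aligned)
18..26  m13  (8B, 2-aligned)
26..46  m17  (20B, 2-aligned)
46..48  h  (2B, 2-aligned)
sizeof = 48, alignof = 2
array of 18: 18 × 48 = 864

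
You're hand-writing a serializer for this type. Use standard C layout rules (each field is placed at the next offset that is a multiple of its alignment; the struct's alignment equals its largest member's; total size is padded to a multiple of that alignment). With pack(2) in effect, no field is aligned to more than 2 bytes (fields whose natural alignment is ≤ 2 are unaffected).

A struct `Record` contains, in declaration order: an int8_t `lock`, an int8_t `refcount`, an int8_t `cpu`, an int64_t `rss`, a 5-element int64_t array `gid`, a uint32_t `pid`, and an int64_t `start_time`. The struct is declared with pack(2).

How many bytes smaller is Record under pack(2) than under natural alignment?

natural layout:
  lock at 0 (size 1, align 1) → ends 1
  refcount at 1 (size 1, align 1) → ends 2
  cpu at 2 (size 1, align 1) → ends 3
  pad 5 to align 8 for rss
  rss at 8 (size 8, align 8) → ends 16
  gid at 16 (size 40, align 8) → ends 56
  pid at 56 (size 4, align 4) → ends 60
  pad 4 to align 8 for start_time
  start_time at 64 (size 8, align 8) → ends 72
  total 72 bytes, alignment 8
packed(2) layout:
  lock at 0 (size 1, align 1) → ends 1
  refcount at 1 (size 1, align 1) → ends 2
  cpu at 2 (size 1, align 1) → ends 3
  pad 1 to align 2 for rss
  rss at 4 (size 8, align 2) → ends 12
  gid at 12 (size 40, align 2) → ends 52
  pid at 52 (size 4, align 2) → ends 56
  start_time at 56 (size 8, align 2) → ends 64
  total 64 bytes, alignment 2
72 − 64 = 8

8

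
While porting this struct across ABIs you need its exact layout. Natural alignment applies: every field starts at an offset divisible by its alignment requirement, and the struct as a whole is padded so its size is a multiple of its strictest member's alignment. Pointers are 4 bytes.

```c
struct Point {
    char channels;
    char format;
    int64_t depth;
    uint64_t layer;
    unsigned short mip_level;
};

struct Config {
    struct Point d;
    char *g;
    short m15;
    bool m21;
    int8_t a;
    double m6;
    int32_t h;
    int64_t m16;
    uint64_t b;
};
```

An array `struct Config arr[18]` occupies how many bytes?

Point: channels at 0 (size 1, align 1) → ends 1; format at 1 (size 1, align 1) → ends 2; pad 6 to align 8 for depth; depth at 8 (size 8, align 8) → ends 16; layer at 16 (size 8, align 8) → ends 24; mip_level at 24 (size 2, align 2) → ends 26; tail pad 6 to reach multiple of 8; total 32 bytes, alignment 8
d at 0 (size 32, align 8) → ends 32
g at 32 (size 4, align 4) → ends 36
m15 at 36 (size 2, align 2) → ends 38
m21 at 38 (size 1, align 1) → ends 39
a at 39 (size 1, align 1) → ends 40
m6 at 40 (size 8, align 8) → ends 48
h at 48 (size 4, align 4) → ends 52
pad 4 to align 8 for m16
m16 at 56 (size 8, align 8) → ends 64
b at 64 (size 8, align 8) → ends 72
total 72 bytes, alignment 8
array of 18: 18 × 72 = 1296

1296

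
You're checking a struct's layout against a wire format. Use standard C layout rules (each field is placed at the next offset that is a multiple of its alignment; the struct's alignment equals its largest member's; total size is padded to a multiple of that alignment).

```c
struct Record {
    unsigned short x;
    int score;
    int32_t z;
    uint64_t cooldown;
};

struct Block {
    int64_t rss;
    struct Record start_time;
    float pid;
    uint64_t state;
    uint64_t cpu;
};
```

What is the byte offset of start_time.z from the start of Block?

16

Record: 0..2  x  (2B, 2-aligned); 2..4  -- padding (2B); 4..8  score  (4B, 4-aligned); 8..12  z  (4B, 4-aligned); 12..16  -- padding (4B); 16..24  cooldown  (8B, 8-aligned); sizeof = 24, alignof = 8
0..8  rss  (8B, 8-aligned)
8..32  start_time  (24B, 8-aligned)
within Record: z at 8
8 + 8 = 16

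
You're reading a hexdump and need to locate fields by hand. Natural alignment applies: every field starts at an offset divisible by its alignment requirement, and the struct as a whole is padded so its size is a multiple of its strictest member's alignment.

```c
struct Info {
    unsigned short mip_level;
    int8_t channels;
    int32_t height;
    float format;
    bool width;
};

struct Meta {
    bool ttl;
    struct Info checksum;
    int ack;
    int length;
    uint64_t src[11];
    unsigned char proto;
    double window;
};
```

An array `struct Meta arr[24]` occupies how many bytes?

3264

Info: @0: mip_level [2B, align 2] → 2; @2: channels [1B, align 1] → 3; +1 pad (align 4); @4: height [4B, align 4] → 8; @8: format [4B, align 4] → 12; @12: width [1B, align 1] → 13; +3 tail pad (align 4); size 16, align 4
@0: ttl [1B, align 1] → 1
+3 pad (align 4)
@4: checksum [16B, align 4] → 20
@20: ack [4B, align 4] → 24
@24: length [4B, align 4] → 28
+4 pad (align 8)
@32: src [88B, align 8] → 120
@120: proto [1B, align 1] → 121
+7 pad (align 8)
@128: window [8B, align 8] → 136
size 136, align 8
array of 24: 24 × 136 = 3264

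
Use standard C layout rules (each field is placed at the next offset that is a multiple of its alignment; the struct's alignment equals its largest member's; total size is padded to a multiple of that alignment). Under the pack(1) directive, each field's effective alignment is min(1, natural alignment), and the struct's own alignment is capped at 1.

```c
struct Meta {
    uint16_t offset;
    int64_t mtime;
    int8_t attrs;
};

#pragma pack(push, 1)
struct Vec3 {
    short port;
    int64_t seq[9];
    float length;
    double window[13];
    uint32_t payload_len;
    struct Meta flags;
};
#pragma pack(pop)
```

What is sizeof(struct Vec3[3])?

Meta: offset at 0 (size 2, align 2) → ends 2; pad 6 to align 8 for mtime; mtime at 8 (size 8, align 8) → ends 16; attrs at 16 (size 1, align 1) → ends 17; tail pad 7 to reach multiple of 8; total 24 bytes, alignment 8
port at 0 (size 2, align 1) → ends 2
seq at 2 (size 72, align 1) → ends 74
length at 74 (size 4, align 1) → ends 78
window at 78 (size 104, align 1) → ends 182
payload_len at 182 (size 4, align 1) → ends 186
flags at 186 (size 24, align 1) → ends 210
total 210 bytes, alignment 1
array of 3: 3 × 210 = 630

630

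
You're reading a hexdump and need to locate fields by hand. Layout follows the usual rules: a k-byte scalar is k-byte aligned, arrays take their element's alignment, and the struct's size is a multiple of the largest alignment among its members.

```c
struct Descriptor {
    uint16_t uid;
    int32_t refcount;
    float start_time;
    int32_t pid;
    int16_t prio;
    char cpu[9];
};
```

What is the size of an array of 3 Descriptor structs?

84

@0: uid [2B, align 2] → 2
+2 pad (align 4)
@4: refcount [4B, align 4] → 8
@8: start_time [4B, align 4] → 12
@12: pid [4B, align 4] → 16
@16: prio [2B, align 2] → 18
@18: cpu [9B, align 1] → 27
+1 tail pad (align 4)
size 28, align 4
array of 3: 3 × 28 = 84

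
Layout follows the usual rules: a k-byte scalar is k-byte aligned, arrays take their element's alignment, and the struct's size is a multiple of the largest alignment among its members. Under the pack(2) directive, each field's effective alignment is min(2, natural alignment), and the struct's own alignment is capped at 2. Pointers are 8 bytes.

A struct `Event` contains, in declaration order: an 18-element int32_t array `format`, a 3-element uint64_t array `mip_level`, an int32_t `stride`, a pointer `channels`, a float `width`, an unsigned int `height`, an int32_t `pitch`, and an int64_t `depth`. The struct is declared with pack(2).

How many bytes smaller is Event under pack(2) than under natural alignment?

8

natural layout:
  @0: format [72B, align 4] → 72
  @72: mip_level [24B, align 8] → 96
  @96: stride [4B, align 4] → 100
  +4 pad (align 8)
  @104: channels [8B, align 8] → 112
  @112: width [4B, align 4] → 116
  @116: height [4B, align 4] → 120
  @120: pitch [4B, align 4] → 124
  +4 pad (align 8)
  @128: depth [8B, align 8] → 136
  size 136, align 8
packed(2) layout:
  @0: format [72B, align 2] → 72
  @72: mip_level [24B, align 2] → 96
  @96: stride [4B, align 2] → 100
  @100: channels [8B, align 2] → 108
  @108: width [4B, align 2] → 112
  @112: height [4B, align 2] → 116
  @116: pitch [4B, align 2] → 120
  @120: depth [8B, align 2] → 128
  size 128, align 2
136 − 128 = 8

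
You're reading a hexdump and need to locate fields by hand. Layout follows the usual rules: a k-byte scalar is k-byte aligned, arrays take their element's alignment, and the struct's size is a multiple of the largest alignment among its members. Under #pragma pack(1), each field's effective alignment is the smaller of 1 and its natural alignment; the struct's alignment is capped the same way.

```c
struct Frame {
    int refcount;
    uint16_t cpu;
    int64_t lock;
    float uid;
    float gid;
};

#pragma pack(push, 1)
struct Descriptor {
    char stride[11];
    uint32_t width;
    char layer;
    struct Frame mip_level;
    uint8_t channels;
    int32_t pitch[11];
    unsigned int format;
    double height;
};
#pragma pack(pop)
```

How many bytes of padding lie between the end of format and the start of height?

Frame: @0: refcount [4B, align 4] → 4; @4: cpu [2B, align 2] → 6; +2 pad (align 8); @8: lock [8B, align 8] → 16; @16: uid [4B, align 4] → 20; @20: gid [4B, align 4] → 24; size 24, align 8
@0: stride [11B, align 1] → 11
@11: width [4B, align 1] → 15
@15: layer [1B, align 1] → 16
@16: mip_level [24B, align 1] → 40
@40: channels [1B, align 1] → 41
@41: pitch [44B, align 1] → 85
@85: format [4B, align 1] → 89
@89: height [8B, align 1] → 97

0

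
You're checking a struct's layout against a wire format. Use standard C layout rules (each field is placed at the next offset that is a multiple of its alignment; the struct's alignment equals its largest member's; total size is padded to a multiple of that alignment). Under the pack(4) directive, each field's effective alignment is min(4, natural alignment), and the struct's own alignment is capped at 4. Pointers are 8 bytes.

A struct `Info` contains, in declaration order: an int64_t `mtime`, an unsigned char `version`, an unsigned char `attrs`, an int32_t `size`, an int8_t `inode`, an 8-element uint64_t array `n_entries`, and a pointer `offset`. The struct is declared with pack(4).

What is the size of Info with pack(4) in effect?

92

@0: mtime [8B, align 4] → 8
@8: version [1B, align 1] → 9
@9: attrs [1B, align 1] → 10
+2 pad (align 4)
@12: size [4B, align 4] → 16
@16: inode [1B, align 1] → 17
+3 pad (align 4)
@20: n_entries [64B, align 4] → 84
@84: offset [8B, align 4] → 92
size 92, align 4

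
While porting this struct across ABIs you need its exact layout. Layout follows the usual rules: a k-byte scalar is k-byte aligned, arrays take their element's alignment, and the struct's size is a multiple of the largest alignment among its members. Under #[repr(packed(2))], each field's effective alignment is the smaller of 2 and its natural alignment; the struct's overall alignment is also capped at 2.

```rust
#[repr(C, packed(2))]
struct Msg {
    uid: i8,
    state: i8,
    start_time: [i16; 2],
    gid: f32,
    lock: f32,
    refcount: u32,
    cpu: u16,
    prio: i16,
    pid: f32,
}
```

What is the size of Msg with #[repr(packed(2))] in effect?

26

@0: uid [1B, align 1] → 1
@1: state [1B, align 1] → 2
@2: start_time [4B, align 2] → 6
@6: gid [4B, align 2] → 10
@10: lock [4B, align 2] → 14
@14: refcount [4B, align 2] → 18
@18: cpu [2B, align 2] → 20
@20: prio [2B, align 2] → 22
@22: pid [4B, align 2] → 26
size 26, align 2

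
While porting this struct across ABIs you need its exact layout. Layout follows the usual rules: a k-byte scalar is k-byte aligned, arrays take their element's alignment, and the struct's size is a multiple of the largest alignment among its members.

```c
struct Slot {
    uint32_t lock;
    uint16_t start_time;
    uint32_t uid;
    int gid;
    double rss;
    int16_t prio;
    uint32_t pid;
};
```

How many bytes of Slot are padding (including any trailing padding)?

0..4  lock  (4B, 4-aligned)
4..6  start_time  (2B, 2-aligned)
6..8  -- padding (2B)
8..12  uid  (4B, 4-aligned)
12..16  gid  (4B, 4-aligned)
16..24  rss  (8B, 8-aligned)
24..26  prio  (2B, 2-aligned)
26..28  -- padding (2B)
28..32  pid  (4B, 4-aligned)
sizeof = 32, alignof = 8
data bytes 28, size 32 → padding 4

4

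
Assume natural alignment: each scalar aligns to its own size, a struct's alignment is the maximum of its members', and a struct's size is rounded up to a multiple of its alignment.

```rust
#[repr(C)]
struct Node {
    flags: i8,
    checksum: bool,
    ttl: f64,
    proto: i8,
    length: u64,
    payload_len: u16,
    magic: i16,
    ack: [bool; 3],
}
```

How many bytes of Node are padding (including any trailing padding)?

0..1  flags  (1B, 1-aligned)
1..2  checksum  (1B, 1-aligned)
2..8  -- padding (6B)
8..16  ttl  (8B, 8-aligned)
16..17  proto  (1B, 1-aligned)
17..24  -- padding (7B)
24..32  length  (8B, 8-aligned)
32..34  payload_len  (2B, 2-aligned)
34..36  magic  (2B, 2-aligned)
36..39  ack  (3B, 1-aligned)
39..40  -- tail padding (1B)
sizeof = 40, alignof = 8
data bytes 26, size 40 → padding 14

14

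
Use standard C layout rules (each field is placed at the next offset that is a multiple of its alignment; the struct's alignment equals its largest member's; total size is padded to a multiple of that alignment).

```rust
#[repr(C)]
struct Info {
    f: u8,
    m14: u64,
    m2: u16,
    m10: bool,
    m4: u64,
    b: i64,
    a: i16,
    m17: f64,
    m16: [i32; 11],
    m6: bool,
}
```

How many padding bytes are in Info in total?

0..1  f  (1B, 1-aligned)
1..8  -- padding (7B)
8..16  m14  (8B, 8-aligned)
16..18  m2  (2B, 2-aligned)
18..19  m10  (1B, 1-aligned)
19..24  -- padding (5B)
24..32  m4  (8B, 8-aligned)
32..40  b  (8B, 8-aligned)
40..42  a  (2B, 2-aligned)
42..48  -- padding (6B)
48..56  m17  (8B, 8-aligned)
56..100  m16  (44B, 4-aligned)
100..101  m6  (1B, 1-aligned)
101..104  -- tail padding (3B)
sizeof = 104, alignof = 8
data bytes 83, size 104 → padding 21

21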